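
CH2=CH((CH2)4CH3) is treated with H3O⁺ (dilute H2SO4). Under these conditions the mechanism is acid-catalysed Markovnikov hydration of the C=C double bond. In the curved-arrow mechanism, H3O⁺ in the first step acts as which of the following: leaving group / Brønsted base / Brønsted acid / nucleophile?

Brønsted acid

Step 1: Protonation of the alkene by H3O⁺: the π bond acts as the nucleophile and picks up H⁺, giving the more stable (Markovnikov) secondary carbocation. H2O is released.
H3O⁺ in the first step donates a proton in a proton-transfer step — a Brønsted acid.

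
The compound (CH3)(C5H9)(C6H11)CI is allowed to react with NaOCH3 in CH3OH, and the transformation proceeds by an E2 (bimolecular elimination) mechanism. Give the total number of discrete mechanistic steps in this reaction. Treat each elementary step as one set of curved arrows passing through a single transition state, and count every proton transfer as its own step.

1

Step 1: The strong base CH3O⁻ removes a β-hydrogen; in the same concerted event the electrons of the breaking C–H bond form the new π(C=C) bond and the C–I σ-bond breaks, expelling I⁻. Anti-periplanar geometry; one transition state.
Total: 1 elementary step.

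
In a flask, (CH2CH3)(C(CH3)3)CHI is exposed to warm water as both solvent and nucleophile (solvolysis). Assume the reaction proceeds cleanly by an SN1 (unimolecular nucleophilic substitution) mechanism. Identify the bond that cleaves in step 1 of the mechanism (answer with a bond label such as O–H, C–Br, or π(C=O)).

Step 1: Unassisted departure of I⁻ (taking the C–I bonding pair) generates a secondary carbocation.
The bond broken in this step is the C–I bond.

C–I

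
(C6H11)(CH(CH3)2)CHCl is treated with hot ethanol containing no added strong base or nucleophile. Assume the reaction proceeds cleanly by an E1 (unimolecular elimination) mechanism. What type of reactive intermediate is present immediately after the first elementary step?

secondary carbocation

Step 1: Unassisted departure of Cl⁻ (taking the C–Cl bonding pair) generates a secondary carbocation.
After step 1 the species present is a secondary carbocation.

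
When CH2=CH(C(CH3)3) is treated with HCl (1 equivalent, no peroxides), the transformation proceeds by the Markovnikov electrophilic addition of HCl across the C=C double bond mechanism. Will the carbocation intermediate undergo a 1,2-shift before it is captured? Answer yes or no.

yes

The first-formed carbocation is secondary.
The adjacent tert-butyl carbon has no hydrogen but bears methyl groups; migration of one methyl with its bonding pair (a 1,2-methyl shift) places the charge on a tertiary centre.
Tertiary is more stable than secondary, so the shift occurs.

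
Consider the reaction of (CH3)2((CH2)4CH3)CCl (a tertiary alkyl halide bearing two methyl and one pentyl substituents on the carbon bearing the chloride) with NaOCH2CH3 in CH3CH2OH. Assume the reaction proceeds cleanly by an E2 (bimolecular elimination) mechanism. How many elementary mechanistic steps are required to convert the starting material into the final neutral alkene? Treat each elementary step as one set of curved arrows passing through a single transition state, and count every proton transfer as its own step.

1

Step 1: The strong base CH3CH2O⁻ removes a β-hydrogen; in the same concerted event the electrons of the breaking C–H bond form the new π(C=C) bond and the C–Cl σ-bond breaks, expelling Cl⁻. Anti-periplanar geometry; one transition state.
Total: 1 elementary step.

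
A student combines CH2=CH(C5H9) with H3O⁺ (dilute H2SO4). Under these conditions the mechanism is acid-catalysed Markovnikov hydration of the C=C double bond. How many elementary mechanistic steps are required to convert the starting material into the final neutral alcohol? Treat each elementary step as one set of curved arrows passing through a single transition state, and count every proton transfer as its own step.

Step 1: Electrophilic addition begins with the π(C=C) electrons forming a bond to the proton of H3O⁺. Following Markovnikov's rule, the resulting cation is secondary. H2O is released.
Step 2: A hydride (H with its bonding pair) migrates from the adjacent cyclopentyl carbon to the cationic centre — a 1,2-hydride shift — upgrading the secondary cation to a tertiary one.
Step 3: Nucleophilic capture of the cation by H2O produces the protonated alcohol (an oxonium ion).
Step 4: Proton transfer from the O–H of the oxonium ion to H2O completes the catalytic cycle and yields the alcohol.
Total: 4 elementary steps.

4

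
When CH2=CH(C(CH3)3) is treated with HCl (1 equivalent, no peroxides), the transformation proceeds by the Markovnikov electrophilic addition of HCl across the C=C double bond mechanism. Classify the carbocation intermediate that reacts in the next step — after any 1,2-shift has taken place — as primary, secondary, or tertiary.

Step 1: Protonation of the alkene by HCl: the π bond acts as the nucleophile and picks up H⁺, giving the more stable (Markovnikov) secondary carbocation. The H–Cl bond breaks heterolytically, releasing Cl⁻.
Step 2: A 1,2-methyl shift from the adjacent tert-butyl carbon moves the positive charge from the secondary centre to an adjacent carbon, generating a more stable tertiary carbocation.
The cation rearranges from secondary to tertiary via a 1,2-methyl shift from the adjacent tert-butyl carbon; the tertiary cation is what reacts next.

tertiary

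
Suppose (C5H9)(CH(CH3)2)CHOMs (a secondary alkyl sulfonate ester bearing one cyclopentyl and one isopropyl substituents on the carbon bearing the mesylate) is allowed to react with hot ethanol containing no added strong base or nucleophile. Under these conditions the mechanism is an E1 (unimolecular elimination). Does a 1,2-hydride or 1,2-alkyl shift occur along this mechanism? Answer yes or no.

The first-formed carbocation is secondary.
The adjacent cyclopentyl carbon already bears 2 other carbon substituents and has a hydrogen to migrate; after a 1,2-hydride shift from that carbon the positive charge sits on a tertiary centre.
Tertiary is more stable than secondary, so the shift occurs.

yes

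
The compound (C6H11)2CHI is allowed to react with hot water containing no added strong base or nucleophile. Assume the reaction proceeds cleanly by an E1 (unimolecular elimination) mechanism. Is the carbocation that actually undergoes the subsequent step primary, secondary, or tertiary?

tertiary

Step 1: Unassisted departure of I⁻ (taking the C–I bonding pair) generates a secondary carbocation.
Step 2: Carbocation rearrangement: a 1,2-hydride shift from the adjacent cyclohexyl carbon converts the initially-formed secondary cation into the more stable tertiary cation.
The cation rearranges from secondary to tertiary via a 1,2-hydride shift from the adjacent cyclohexyl carbon; the tertiary cation is what reacts next.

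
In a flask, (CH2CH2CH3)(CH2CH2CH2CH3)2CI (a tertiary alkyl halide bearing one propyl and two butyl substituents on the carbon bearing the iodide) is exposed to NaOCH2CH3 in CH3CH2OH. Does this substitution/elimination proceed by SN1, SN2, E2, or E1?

Conditions: a strong base with a tertiary substrate bearing a β-hydrogen.
These conditions are the textbook signature of the E2 pathway.
A strong (often hindered) base removes a β-H in concert with loss of the leaving group — bimolecular elimination.

E2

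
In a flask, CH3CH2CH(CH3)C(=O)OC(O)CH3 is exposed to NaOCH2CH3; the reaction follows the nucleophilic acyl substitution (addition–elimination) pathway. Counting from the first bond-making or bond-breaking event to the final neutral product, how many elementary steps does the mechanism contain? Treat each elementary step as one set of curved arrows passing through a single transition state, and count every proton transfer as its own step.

2

Step 1: A lone pair on the O of CH3CH2O⁻ attacks the electrophilic acyl carbon; the π(C=O) electrons move onto oxygen, giving a tetrahedral intermediate.
Step 2: Collapse of the tetrahedral intermediate: the alkoxide oxygen pushes its lone pair back to re-form C=O while CH3CO2⁻ leaves.
Total: 2 elementary steps.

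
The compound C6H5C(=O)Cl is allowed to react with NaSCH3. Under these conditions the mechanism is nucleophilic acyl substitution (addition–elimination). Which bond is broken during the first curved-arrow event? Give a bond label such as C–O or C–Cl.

π(C=O)

Step 1: A lone pair on the S of CH3S⁻ attacks the electrophilic acyl carbon; the π(C=O) electrons move onto oxygen, giving a tetrahedral intermediate.
The bond broken in this step is the π(C=O) bond.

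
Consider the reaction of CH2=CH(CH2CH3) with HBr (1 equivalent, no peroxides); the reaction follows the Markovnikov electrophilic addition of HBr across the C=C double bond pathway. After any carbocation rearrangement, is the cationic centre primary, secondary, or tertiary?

Step 1: Protonation of the alkene by HBr: the π bond acts as the nucleophile and picks up H⁺, giving the more stable (Markovnikov) secondary carbocation. The H–Br bond breaks heterolytically, releasing Br⁻.
No single 1,2-shift to an adjacent carbon would give a more-substituted cation, so no rearrangement occurs.

secondary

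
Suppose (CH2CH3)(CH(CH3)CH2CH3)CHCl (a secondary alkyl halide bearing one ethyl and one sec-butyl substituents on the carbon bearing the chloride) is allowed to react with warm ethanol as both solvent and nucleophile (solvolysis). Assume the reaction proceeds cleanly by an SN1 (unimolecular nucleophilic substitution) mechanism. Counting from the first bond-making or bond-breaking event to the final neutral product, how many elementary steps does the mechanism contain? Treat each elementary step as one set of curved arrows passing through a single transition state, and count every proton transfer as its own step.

4

Step 1: Rate-determining heterolysis of the C–Cl bond gives Cl⁻ and a secondary carbocation.
Step 2: A 1,2-hydride shift from the adjacent sec-butyl carbon moves the positive charge from the secondary centre to an adjacent carbon, generating a more stable tertiary carbocation.
Step 3: CH3CH2OH donates an oxygen lone pair into the empty p orbital of the cation, giving a protonated ether (an oxonium ion).
Step 4: Proton transfer from the O–H of the oxonium ion to a solvent molecule delivers the neutral ether.
Total: 4 elementary steps.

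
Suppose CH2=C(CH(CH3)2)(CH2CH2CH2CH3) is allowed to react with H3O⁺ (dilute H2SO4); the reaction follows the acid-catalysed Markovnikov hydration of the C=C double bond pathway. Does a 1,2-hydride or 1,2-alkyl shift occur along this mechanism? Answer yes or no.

The first-formed carbocation is tertiary.
No single 1,2-shift to an adjacent carbon would produce a more-substituted cation than the one already present, so no rearrangement occurs.

no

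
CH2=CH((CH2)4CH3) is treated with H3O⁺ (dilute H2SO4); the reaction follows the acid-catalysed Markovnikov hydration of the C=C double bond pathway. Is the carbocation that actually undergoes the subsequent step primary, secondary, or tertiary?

secondary

Step 1: The π electrons of the C=C bond attack a proton of H3O⁺; Markovnikov addition places the new C–H on the less-substituted alkene carbon, so the positive charge ends up on the more-substituted carbon — a secondary carbocation. H2O is released.
No single 1,2-shift to an adjacent carbon would give a more-substituted cation, so no rearrangement occurs.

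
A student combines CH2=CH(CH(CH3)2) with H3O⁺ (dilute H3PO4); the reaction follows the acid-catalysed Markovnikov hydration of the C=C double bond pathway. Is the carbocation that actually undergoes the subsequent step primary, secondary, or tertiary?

tertiary

Step 1: The π electrons of the C=C bond attack a proton of H3O⁺; Markovnikov addition places the new C–H on the less-substituted alkene carbon, so the positive charge ends up on the more-substituted carbon — a secondary carbocation. H2O is released.
Step 2: Carbocation rearrangement: a 1,2-hydride shift from the adjacent isopropyl carbon converts the initially-formed secondary cation into the more stable tertiary cation.
The cation rearranges from secondary to tertiary via a 1,2-hydride shift from the adjacent isopropyl carbon; the tertiary cation is what reacts next.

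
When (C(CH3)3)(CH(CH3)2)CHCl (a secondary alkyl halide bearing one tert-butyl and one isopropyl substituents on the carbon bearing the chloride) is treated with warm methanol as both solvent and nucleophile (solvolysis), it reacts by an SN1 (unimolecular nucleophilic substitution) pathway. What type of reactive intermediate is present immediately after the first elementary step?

Step 1: The C–Cl bond breaks with both electrons going to the chloride; Cl⁻ leaves and a secondary carbocation remains.
After step 1 the species present is a secondary carbocation.

secondary carbocation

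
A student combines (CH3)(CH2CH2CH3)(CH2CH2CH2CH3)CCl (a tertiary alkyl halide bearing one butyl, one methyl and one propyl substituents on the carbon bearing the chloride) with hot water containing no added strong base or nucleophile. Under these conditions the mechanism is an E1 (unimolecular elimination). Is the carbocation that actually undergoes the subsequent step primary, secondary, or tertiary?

tertiary

Step 1: The C–Cl bond breaks with both electrons going to the chloride; Cl⁻ leaves and a tertiary carbocation remains.
No single 1,2-shift to an adjacent carbon would give a more-substituted cation, so no rearrangement occurs.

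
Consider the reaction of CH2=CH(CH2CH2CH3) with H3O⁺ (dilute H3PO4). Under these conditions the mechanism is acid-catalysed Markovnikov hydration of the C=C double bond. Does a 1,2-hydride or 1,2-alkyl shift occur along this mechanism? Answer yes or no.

no

The first-formed carbocation is secondary.
No single 1,2-shift to an adjacent carbon would produce a more-substituted cation than the one already present, so no rearrangement occurs.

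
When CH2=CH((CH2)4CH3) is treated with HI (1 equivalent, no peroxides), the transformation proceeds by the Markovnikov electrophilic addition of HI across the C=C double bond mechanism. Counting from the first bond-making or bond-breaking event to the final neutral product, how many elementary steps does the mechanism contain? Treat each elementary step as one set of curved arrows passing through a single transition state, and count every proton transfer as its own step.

Step 1: Protonation of the alkene by HI: the π bond acts as the nucleophile and picks up H⁺, giving the more stable (Markovnikov) secondary carbocation. The H–I bond breaks heterolytically, releasing I⁻.
(No 1,2-shift: no single shift to an adjacent carbon would give a more stable cation.)
Step 2: Nucleophilic attack by I⁻ on the carbocation completes the addition, giving R–I.
Total: 2 elementary steps.

2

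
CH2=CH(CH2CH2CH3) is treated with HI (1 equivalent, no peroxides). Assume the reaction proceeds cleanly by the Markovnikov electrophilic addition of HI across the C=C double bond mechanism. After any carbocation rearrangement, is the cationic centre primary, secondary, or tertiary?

secondary

Step 1: The π electrons of the C=C bond attack a proton of HI; Markovnikov addition places the new C–H on the less-substituted alkene carbon, so the positive charge ends up on the more-substituted carbon — a secondary carbocation. The H–I bond breaks heterolytically, releasing I⁻.
No single 1,2-shift to an adjacent carbon would give a more-substituted cation, so no rearrangement occurs.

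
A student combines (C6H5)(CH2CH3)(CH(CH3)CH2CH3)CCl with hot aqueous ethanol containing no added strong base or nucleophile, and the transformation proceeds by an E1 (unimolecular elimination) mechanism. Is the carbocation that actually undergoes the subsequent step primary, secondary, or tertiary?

Step 1: Unassisted departure of Cl⁻ (taking the C–Cl bonding pair) generates a tertiary carbocation.
No single 1,2-shift to an adjacent carbon would give a more-substituted cation, so no rearrangement occurs.

tertiary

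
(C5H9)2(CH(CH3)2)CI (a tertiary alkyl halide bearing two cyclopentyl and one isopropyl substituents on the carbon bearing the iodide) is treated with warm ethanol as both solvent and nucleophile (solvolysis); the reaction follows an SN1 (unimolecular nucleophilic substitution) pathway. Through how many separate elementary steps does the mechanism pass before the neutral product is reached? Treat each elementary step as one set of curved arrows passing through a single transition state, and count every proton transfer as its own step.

Step 1: The C–I bond breaks with both electrons going to the iodide; I⁻ leaves and a tertiary carbocation remains.
(No 1,2-shift: no single shift to an adjacent carbon would give a more stable cation.)
Step 2: A lone pair on the oxygen of CH3CH2OH attacks the carbocation, forming a new C–O σ-bond and an oxonium ion.
Step 3: Proton transfer from the O–H of the oxonium ion to a solvent molecule delivers the neutral ether.
Total: 3 elementary steps.

3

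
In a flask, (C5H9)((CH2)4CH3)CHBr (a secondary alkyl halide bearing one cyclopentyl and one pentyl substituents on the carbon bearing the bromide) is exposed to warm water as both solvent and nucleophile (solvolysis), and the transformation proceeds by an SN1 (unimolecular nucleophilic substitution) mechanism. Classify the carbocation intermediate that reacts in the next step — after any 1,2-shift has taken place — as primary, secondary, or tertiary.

tertiary

Step 1: Rate-determining heterolysis of the C–Br bond gives Br⁻ and a secondary carbocation.
Step 2: A 1,2-hydride shift from the adjacent cyclopentyl carbon moves the positive charge from the secondary centre to an adjacent carbon, generating a more stable tertiary carbocation.
The cation rearranges from secondary to tertiary via a 1,2-hydride shift from the adjacent cyclopentyl carbon; the tertiary cation is what reacts next.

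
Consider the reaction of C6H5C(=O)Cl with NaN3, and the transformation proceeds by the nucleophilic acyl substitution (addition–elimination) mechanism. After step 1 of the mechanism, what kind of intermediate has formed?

Step 1: N3⁻ adds to the carbonyl carbon; the C=O π electrons shift onto oxygen and a tetrahedral alkoxide intermediate forms.
After step 1 the species present is a tetrahedral intermediate.

tetrahedral intermediate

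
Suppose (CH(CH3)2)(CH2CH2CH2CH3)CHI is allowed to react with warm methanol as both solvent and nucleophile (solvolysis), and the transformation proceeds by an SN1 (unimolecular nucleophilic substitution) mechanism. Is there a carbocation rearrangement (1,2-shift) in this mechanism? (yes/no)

The first-formed carbocation is secondary.
The adjacent isopropyl carbon already bears 2 other carbon substituents and has a hydrogen to migrate; after a 1,2-hydride shift from that carbon the positive charge sits on a tertiary centre.
Tertiary is more stable than secondary, so the shift occurs.

yes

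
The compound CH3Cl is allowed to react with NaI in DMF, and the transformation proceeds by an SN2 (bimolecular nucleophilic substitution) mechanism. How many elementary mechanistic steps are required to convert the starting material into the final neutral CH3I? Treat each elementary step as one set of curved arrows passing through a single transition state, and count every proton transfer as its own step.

Step 1: I⁻ attacks the back face of the α-carbon while Cl⁻ departs with the C–Cl bonding pair — a single concerted displacement through a pentacoordinate transition state.
Total: 1 elementary step.

1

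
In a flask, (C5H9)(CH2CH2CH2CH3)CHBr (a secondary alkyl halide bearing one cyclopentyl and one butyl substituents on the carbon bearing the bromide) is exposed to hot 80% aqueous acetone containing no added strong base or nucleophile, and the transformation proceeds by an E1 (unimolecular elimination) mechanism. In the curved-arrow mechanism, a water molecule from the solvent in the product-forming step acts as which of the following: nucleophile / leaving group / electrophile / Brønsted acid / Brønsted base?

Brønsted base

Step 3: A water molecule (solvent) deprotonates a β-carbon; as the C–H bond breaks, those electrons form the new alkene π bond.
A water molecule from the solvent in the product-forming step accepts a proton in a proton-transfer step — a Brønsted base.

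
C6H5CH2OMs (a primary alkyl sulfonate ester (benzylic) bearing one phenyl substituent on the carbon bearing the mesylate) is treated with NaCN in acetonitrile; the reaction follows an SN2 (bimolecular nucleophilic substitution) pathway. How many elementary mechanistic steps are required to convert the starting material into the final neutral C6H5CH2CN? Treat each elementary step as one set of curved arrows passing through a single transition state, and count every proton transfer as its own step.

Step 1: Backside attack by CN⁻ on the carbon bearing the mesylate: the new C–C bond forms as the C–O bond breaks, with Walden inversion at carbon.
Total: 1 elementary step.

1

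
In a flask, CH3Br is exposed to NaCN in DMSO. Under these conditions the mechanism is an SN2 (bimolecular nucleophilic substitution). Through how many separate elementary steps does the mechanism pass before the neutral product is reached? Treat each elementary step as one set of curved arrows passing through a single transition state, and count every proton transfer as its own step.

1

Step 1: CN⁻ attacks the back face of the α-carbon while Br⁻ departs with the C–Br bonding pair — a single concerted displacement through a pentacoordinate transition state.
Total: 1 elementary step.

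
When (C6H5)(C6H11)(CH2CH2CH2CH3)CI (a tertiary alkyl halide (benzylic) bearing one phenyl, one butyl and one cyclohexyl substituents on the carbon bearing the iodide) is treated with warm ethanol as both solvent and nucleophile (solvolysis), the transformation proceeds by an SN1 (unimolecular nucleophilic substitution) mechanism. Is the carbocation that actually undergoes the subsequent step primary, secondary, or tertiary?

tertiary

Step 1: The C–I bond breaks with both electrons going to the iodide; I⁻ leaves and a tertiary carbocation remains.
No single 1,2-shift to an adjacent carbon would give a more-substituted cation, so no rearrangement occurs.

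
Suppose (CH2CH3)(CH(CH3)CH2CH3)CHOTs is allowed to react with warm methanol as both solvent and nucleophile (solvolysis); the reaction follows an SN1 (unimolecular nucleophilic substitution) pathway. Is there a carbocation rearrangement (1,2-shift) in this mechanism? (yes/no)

The first-formed carbocation is secondary.
The adjacent sec-butyl carbon already bears 2 other carbon substituents and has a hydrogen to migrate; after a 1,2-hydride shift from that carbon the positive charge sits on a tertiary centre.
Tertiary is more stable than secondary, so the shift occurs.

yes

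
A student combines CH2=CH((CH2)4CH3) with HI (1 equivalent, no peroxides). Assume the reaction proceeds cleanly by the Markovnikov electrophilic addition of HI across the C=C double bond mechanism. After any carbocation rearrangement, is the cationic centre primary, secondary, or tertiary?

secondary

Step 1: Electrophilic addition begins with the π(C=C) electrons forming a bond to the proton of HI. Following Markovnikov's rule, the resulting cation is secondary. The H–I bond breaks heterolytically, releasing I⁻.
No single 1,2-shift to an adjacent carbon would give a more-substituted cation, so no rearrangement occurs.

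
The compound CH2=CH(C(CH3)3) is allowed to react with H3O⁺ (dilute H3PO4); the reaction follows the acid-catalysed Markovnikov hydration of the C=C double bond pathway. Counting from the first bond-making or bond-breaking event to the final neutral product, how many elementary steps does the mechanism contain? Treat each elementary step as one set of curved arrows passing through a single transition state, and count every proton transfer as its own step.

4

Step 1: Protonation of the alkene by H3O⁺: the π bond acts as the nucleophile and picks up H⁺, giving the more stable (Markovnikov) secondary carbocation. H2O is released.
Step 2: A methyl group with its bonding pair migrates from the adjacent tert-butyl carbon to the cationic centre — a 1,2-methyl shift — upgrading the secondary cation to a tertiary one.
Step 3: Nucleophilic capture of the cation by H2O produces the protonated alcohol (an oxonium ion).
Step 4: Proton transfer from the O–H of the oxonium ion to H2O completes the catalytic cycle and yields the alcohol.
Total: 4 elementary steps.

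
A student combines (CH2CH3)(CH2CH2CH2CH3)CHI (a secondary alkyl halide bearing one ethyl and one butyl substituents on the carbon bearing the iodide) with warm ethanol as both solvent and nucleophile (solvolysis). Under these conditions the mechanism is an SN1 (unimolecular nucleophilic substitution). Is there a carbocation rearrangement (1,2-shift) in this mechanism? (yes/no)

no

The first-formed carbocation is secondary.
No single 1,2-shift to an adjacent carbon would produce a more-substituted cation than the one already present, so no rearrangement occurs.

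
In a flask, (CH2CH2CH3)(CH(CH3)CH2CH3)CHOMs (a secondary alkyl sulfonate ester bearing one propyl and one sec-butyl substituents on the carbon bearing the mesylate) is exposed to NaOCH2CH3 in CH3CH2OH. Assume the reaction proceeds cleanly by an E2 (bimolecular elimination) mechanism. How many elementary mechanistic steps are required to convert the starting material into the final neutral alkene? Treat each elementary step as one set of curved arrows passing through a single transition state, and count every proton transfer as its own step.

Step 1: In one step, CH3CH2O⁻ pulls off a β-proton, the C–O bond cleaves, and a C=C double bond forms between the α- and β-carbons (E2, anti elimination).
Total: 1 elementary step.

1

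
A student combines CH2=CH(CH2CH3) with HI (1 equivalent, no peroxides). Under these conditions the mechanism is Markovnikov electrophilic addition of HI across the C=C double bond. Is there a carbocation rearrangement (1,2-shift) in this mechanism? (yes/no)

The first-formed carbocation is secondary.
No single 1,2-shift to an adjacent carbon would produce a more-substituted cation than the one already present, so no rearrangement occurs.

no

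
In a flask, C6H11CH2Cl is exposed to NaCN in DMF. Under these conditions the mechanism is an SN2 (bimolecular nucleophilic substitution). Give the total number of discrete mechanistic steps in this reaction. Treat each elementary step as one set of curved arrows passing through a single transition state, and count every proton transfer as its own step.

Step 1: The cyanide nucleophile donates a lone pair from C to the α-carbon in a backside attack; simultaneously the C–Cl σ-bond breaks and both of its electrons leave with Cl⁻. One concerted step with inversion of configuration.
Total: 1 elementary step.

1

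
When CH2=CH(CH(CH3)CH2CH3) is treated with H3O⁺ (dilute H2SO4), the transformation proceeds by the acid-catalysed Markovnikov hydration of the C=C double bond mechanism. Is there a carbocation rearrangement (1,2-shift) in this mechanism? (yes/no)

The first-formed carbocation is secondary.
The adjacent sec-butyl carbon already bears 2 other carbon substituents and has a hydrogen to migrate; after a 1,2-hydride shift from that carbon the positive charge sits on a tertiary centre.
Tertiary is more stable than secondary, so the shift occurs.

yes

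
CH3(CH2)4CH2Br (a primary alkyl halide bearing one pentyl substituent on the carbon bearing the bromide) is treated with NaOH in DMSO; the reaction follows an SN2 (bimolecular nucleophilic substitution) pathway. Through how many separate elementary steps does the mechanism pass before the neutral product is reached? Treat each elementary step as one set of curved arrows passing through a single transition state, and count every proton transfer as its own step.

Step 1: OH⁻ attacks the back face of the α-carbon while Br⁻ departs with the C–Br bonding pair — a single concerted displacement through a pentacoordinate transition state.
Total: 1 elementary step.

1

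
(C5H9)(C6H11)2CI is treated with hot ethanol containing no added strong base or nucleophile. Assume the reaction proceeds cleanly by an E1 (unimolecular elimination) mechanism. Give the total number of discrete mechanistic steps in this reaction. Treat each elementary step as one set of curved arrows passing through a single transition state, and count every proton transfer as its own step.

Step 1: Unassisted departure of I⁻ (taking the C–I bonding pair) generates a tertiary carbocation.
(No 1,2-shift: no single shift to an adjacent carbon would give a more stable cation.)
Step 2: A weak base (an ethanol molecule from the solvent) removes a proton from a carbon adjacent to the cationic centre; the electrons of that C–H bond become the new π(C=C) bond, giving the alkene.
Total: 2 elementary steps.

2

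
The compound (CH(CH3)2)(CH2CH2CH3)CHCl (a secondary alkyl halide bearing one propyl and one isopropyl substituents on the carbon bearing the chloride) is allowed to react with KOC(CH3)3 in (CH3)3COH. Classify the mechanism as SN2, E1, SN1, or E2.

Conditions: a strong/bulky base with a secondary substrate bearing a β-hydrogen.
These conditions are the textbook signature of the E2 pathway.
A strong (often hindered) base removes a β-H in concert with loss of the leaving group — bimolecular elimination.

E2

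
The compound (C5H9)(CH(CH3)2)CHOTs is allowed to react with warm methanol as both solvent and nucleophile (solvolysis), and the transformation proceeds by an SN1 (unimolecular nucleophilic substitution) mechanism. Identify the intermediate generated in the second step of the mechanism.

Step 1: The C–O bond breaks with both electrons going to the tosylate; TsO⁻ leaves and a secondary carbocation remains.
Step 2: A hydride (H with its bonding pair) migrates from the adjacent isopropyl carbon to the cationic centre — a 1,2-hydride shift — upgrading the secondary cation to a tertiary one.
After step 2 the species present is a tertiary carbocation.

tertiary carbocation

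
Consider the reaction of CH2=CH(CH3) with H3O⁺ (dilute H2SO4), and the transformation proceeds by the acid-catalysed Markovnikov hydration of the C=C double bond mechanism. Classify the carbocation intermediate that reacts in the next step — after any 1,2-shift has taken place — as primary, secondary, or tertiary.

secondary

Step 1: Electrophilic addition begins with the π(C=C) electrons forming a bond to the proton of H3O⁺. Following Markovnikov's rule, the resulting cation is secondary. H2O is released.
No single 1,2-shift to an adjacent carbon would give a more-substituted cation, so no rearrangement occurs.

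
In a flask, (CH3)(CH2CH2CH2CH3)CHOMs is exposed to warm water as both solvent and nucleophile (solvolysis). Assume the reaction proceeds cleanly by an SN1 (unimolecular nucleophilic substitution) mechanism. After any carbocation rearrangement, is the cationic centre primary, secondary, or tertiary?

Step 1: The C–O bond breaks with both electrons going to the mesylate; MsO⁻ leaves and a secondary carbocation remains.
No single 1,2-shift to an adjacent carbon would give a more-substituted cation, so no rearrangement occurs.

secondary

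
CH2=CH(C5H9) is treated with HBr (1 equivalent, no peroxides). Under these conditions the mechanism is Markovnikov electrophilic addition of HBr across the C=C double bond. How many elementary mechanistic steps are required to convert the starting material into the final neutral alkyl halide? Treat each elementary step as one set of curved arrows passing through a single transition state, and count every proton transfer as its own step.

Step 1: The π electrons of the C=C bond attack a proton of HBr; Markovnikov addition places the new C–H on the less-substituted alkene carbon, so the positive charge ends up on the more-substituted carbon — a secondary carbocation. The H–Br bond breaks heterolytically, releasing Br⁻.
Step 2: A 1,2-hydride shift from the adjacent cyclopentyl carbon moves the positive charge from the secondary centre to an adjacent carbon, generating a more stable tertiary carbocation.
Step 3: Br⁻ captures the cation: a lone pair on Br⁻ fills the empty p orbital, producing the alkyl halide product.
Total: 3 elementary steps.

3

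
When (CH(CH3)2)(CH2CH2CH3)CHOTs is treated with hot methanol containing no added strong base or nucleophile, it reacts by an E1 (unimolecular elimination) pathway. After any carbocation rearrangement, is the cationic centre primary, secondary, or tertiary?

Step 1: Ionisation: the C–O σ-bond cleaves heterolytically; both bonding electrons depart with TsO⁻, leaving a secondary carbocation at the α-carbon.
Step 2: A 1,2-hydride shift from the adjacent isopropyl carbon moves the positive charge from the secondary centre to an adjacent carbon, generating a more stable tertiary carbocation.
The cation rearranges from secondary to tertiary via a 1,2-hydride shift from the adjacent isopropyl carbon; the tertiary cation is what reacts next.

tertiary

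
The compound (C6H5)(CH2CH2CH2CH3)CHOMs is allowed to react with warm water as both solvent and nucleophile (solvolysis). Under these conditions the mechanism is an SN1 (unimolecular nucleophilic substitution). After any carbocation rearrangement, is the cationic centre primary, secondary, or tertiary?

secondary

Step 1: The C–O bond breaks with both electrons going to the mesylate; MsO⁻ leaves and a secondary carbocation remains.
No single 1,2-shift to an adjacent carbon would give a more-substituted cation, so no rearrangement occurs.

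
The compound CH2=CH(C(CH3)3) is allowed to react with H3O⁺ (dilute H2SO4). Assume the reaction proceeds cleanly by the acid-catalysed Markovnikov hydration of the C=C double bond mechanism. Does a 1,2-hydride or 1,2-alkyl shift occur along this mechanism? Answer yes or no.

The first-formed carbocation is secondary.
The adjacent tert-butyl carbon has no hydrogen but bears methyl groups; migration of one methyl with its bonding pair (a 1,2-methyl shift) places the charge on a tertiary centre.
Tertiary is more stable than secondary, so the shift occurs.

yes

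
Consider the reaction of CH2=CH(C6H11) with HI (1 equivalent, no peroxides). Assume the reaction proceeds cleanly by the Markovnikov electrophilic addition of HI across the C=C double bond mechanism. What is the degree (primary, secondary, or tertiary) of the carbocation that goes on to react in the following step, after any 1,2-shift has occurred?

tertiary

Step 1: Protonation of the alkene by HI: the π bond acts as the nucleophile and picks up H⁺, giving the more stable (Markovnikov) secondary carbocation. The H–I bond breaks heterolytically, releasing I⁻.
Step 2: A hydride (H with its bonding pair) migrates from the adjacent cyclohexyl carbon to the cationic centre — a 1,2-hydride shift — upgrading the secondary cation to a tertiary one.
The cation rearranges from secondary to tertiary via a 1,2-hydride shift from the adjacent cyclohexyl carbon; the tertiary cation is what reacts next.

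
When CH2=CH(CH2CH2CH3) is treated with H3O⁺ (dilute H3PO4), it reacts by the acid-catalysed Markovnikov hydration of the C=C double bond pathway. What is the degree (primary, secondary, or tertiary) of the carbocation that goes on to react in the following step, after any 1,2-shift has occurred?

Step 1: Protonation of the alkene by H3O⁺: the π bond acts as the nucleophile and picks up H⁺, giving the more stable (Markovnikov) secondary carbocation. H2O is released.
No single 1,2-shift to an adjacent carbon would give a more-substituted cation, so no rearrangement occurs.

secondary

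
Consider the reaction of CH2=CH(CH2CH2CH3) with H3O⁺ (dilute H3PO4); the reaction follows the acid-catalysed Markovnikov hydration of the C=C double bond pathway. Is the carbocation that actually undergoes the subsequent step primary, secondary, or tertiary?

secondary

Step 1: The π electrons of the C=C bond attack a proton of H3O⁺; Markovnikov addition places the new C–H on the less-substituted alkene carbon, so the positive charge ends up on the more-substituted carbon — a secondary carbocation. H2O is released.
No single 1,2-shift to an adjacent carbon would give a more-substituted cation, so no rearrangement occurs.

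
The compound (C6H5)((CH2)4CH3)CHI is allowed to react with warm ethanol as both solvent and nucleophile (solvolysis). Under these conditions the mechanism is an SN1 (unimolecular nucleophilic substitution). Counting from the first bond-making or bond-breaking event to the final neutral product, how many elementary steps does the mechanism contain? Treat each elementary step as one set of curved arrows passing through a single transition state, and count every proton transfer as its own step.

3

Step 1: The C–I bond breaks with both electrons going to the iodide; I⁻ leaves and a secondary carbocation remains.
(No 1,2-shift: no single shift to an adjacent carbon would give a more stable cation.)
Step 2: Nucleophilic capture: the oxygen of CH3CH2OH bonds to the cationic carbon, producing an oxonium-ion intermediate.
Step 3: Deprotonation of the oxonium oxygen by solvent ethanol yields the neutral ether.
Total: 3 elementary steps.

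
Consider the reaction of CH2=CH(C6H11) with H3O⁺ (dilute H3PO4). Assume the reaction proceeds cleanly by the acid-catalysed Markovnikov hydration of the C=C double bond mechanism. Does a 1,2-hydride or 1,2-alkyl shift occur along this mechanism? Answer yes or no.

yes

The first-formed carbocation is secondary.
The adjacent cyclohexyl carbon already bears 2 other carbon substituents and has a hydrogen to migrate; after a 1,2-hydride shift from that carbon the positive charge sits on a tertiary centre.
Tertiary is more stable than secondary, so the shift occurs.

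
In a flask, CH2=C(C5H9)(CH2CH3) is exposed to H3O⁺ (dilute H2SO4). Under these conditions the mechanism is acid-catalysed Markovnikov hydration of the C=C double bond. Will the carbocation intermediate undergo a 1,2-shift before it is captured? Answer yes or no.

no

The first-formed carbocation is tertiary.
No single 1,2-shift to an adjacent carbon would produce a more-substituted cation than the one already present, so no rearrangement occurs.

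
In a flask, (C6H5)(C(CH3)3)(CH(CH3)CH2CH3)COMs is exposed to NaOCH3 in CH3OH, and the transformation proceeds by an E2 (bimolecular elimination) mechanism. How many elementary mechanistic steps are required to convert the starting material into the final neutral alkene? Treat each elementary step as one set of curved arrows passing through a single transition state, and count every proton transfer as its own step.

1

Step 1: The strong base CH3O⁻ removes a β-hydrogen; in the same concerted event the electrons of the breaking C–H bond form the new π(C=C) bond and the C–O σ-bond breaks, expelling MsO⁻. Anti-periplanar geometry; one transition state.
Total: 1 elementary step.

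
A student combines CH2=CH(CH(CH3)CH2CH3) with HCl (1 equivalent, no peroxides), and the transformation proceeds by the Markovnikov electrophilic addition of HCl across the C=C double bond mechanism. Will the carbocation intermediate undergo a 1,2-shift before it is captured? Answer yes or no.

yes

The first-formed carbocation is secondary.
The adjacent sec-butyl carbon already bears 2 other carbon substituents and has a hydrogen to migrate; after a 1,2-hydride shift from that carbon the positive charge sits on a tertiary centre.
Tertiary is more stable than secondary, so the shift occurs.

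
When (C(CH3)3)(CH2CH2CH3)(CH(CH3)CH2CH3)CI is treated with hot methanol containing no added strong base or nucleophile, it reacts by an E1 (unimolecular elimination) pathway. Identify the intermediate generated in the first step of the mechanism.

Step 1: Rate-determining heterolysis of the C–I bond gives I⁻ and a tertiary carbocation.
After step 1 the species present is a tertiary carbocation.

tertiary carbocation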